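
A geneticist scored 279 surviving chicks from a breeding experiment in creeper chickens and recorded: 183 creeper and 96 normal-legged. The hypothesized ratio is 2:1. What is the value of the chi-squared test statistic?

0.145

Total ratio parts = 3. Expected numbers out of 279:
  creeper: 279 × 2/3 = 186
  normal-legged: 279 × 1/3 = 93
χ² = Σ (O − E)² / E
  creeper: (183 − 186)² / 186 = 0.0484
  normal-legged: (96 − 93)² / 93 = 0.0968
χ² = 0.0484 + 0.0968 = 0.1452 ≈ 0.145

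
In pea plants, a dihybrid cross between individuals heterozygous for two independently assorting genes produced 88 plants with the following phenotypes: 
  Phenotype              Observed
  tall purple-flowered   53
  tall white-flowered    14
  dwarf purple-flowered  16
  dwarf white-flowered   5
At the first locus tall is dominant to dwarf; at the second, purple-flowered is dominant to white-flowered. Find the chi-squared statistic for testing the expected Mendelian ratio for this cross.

A dihybrid F₂ with independent assortment and complete dominance at both loci gives a 9:3:3:1 phenotypic ratio.
Total ratio parts = 16. Expected numbers out of 88:
  tall purple-flowered: 88 × 9/16 = 49.5
  tall white-flowered: 88 × 3/16 = 16.5
  dwarf purple-flowered: 88 × 3/16 = 16.5
  dwarf white-flowered: 88 × 1/16 = 5.5
χ² = Σ (O − E)² / E
  tall purple-flowered: (53 − 49.5)² / 49.5 = 0.2475
  tall white-flowered: (14 − 16.5)² / 16.5 = 0.3788
  dwarf purple-flowered: (16 − 16.5)² / 16.5 = 0.0152
  dwarf white-flowered: (5 − 5.5)² / 5.5 = 0.0455
χ² = 0.2475 + 0.3788 + 0.0152 + 0.0455 = 0.687

0.687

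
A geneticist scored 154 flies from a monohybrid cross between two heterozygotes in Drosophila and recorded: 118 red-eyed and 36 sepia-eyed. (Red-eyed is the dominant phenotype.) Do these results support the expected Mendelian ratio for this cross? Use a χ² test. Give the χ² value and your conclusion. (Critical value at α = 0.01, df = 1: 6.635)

0.216; consistent

For a monohybrid cross between heterozygotes with complete dominance, the expected phenotypic ratio is 3:1.
The 3:1 ratio has 4 parts, so with N = 154 the expected counts are:
  red-eyed: 154 × 3/4 = 115.5
  sepia-eyed: 154 × 1/4 = 38.5
χ² = Σ (O − E)² / E
  red-eyed: (118 − 115.5)² / 115.5 = 0.0541
  sepia-eyed: (36 − 38.5)² / 38.5 = 0.1623
χ² = 0.0541 + 0.1623 = 0.2164 ≈ 0.216
Degrees of freedom = 2 − 1 = 1; critical value at α = 0.01 is 6.635.
Since 0.216 < 6.635, we fail to reject the null hypothesis — the data are consistent with the 3:1 ratio.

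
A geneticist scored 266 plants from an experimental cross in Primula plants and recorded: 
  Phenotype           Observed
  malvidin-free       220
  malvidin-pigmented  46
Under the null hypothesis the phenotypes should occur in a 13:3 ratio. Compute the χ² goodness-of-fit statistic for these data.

0.371

Under the 13:3 hypothesis (Σ ratio = 16, N = 266):
  malvidin-free: 266 × 13/16 = 216.125
  malvidin-pigmented: 266 × 3/16 = 49.875
χ² = Σ (O − E)² / E
  malvidin-free: (220 − 216.125)² / 216.125 = 0.0695
  malvidin-pigmented: (46 − 49.875)² / 49.875 = 0.3011
χ² = 0.0695 + 0.3011 = 0.3706 ≈ 0.371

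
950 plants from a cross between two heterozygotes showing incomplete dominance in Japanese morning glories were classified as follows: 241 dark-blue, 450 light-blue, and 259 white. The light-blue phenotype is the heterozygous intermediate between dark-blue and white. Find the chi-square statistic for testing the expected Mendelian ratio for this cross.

With incomplete dominance, a heterozygote × heterozygote cross gives a 1:2:1 phenotypic ratio.
Expected counts for N = 950 under a 1:2:1 ratio (total parts = 4):
  dark-blue: 950 × 1/4 = 237.5
  light-blue: 950 × 2/4 = 475
  white: 950 × 1/4 = 237.5
χ² = Σ (O − E)² / E
  dark-blue: (241 − 237.5)² / 237.5 = 0.0516
  light-blue: (450 − 475)² / 475 = 1.3158
  white: (259 − 237.5)² / 237.5 = 1.9463
χ² = 0.0516 + 1.3158 + 1.9463 = 3.3137 ≈ 3.314

3.314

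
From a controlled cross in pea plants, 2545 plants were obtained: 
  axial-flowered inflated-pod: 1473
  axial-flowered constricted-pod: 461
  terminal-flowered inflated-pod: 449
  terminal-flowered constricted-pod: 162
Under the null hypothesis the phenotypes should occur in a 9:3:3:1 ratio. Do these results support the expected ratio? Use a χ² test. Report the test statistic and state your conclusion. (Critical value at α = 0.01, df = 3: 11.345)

3.468; consistent

Under the 9:3:3:1 hypothesis (Σ ratio = 16, N = 2545):
  axial-flowered inflated-pod: 2545 × 9/16 = 1431.5625
  axial-flowered constricted-pod: 2545 × 3/16 = 477.1875
  terminal-flowered inflated-pod: 2545 × 3/16 = 477.1875
  terminal-flowered constricted-pod: 2545 × 1/16 = 159.0625
χ² = Σ (O − E)² / E
  axial-flowered inflated-pod: (1473 − 1431.5625)² / 1431.5625 = 1.1994
  axial-flowered constricted-pod: (461 − 477.1875)² / 477.1875 = 0.5491
  terminal-flowered inflated-pod: (449 − 477.1875)² / 477.1875 = 1.6650
  terminal-flowered constricted-pod: (162 − 159.0625)² / 159.0625 = 0.0542
χ² = 1.1994 + 0.5491 + 1.6650 + 0.0542 = 3.4677 ≈ 3.468
Degrees of freedom = 4 − 1 = 3; critical value at α = 0.01 is 11.345.
Since 3.468 < 11.345, we fail to reject the null hypothesis — the data are consistent with the 9:3:3:1 ratio.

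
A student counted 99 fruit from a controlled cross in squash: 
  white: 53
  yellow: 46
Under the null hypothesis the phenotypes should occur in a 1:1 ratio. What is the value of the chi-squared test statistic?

Expected counts for N = 99 under a 1:1 ratio (total parts = 2):
  white: 99 × 1/2 = 49.5
  yellow: 99 × 1/2 = 49.5
χ² = Σ (O − E)² / E
  white: (53 − 49.5)² / 49.5 = 0.2475
  yellow: (46 − 49.5)² / 49.5 = 0.2475
χ² = 0.2475 + 0.2475 = 0.495

0.495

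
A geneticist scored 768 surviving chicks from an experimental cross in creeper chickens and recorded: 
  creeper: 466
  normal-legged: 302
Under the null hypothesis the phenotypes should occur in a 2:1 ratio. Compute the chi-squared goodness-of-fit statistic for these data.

12.398

Expected counts for N = 768 under a 2:1 ratio (total parts = 3):
  creeper: 768 × 2/3 = 512
  normal-legged: 768 × 1/3 = 256
χ² = Σ (O − E)² / E
  creeper: (466 − 512)² / 512 = 4.1328
  normal-legged: (302 − 256)² / 256 = 8.2656
χ² = 4.1328 + 8.2656 = 12.3984 ≈ 12.398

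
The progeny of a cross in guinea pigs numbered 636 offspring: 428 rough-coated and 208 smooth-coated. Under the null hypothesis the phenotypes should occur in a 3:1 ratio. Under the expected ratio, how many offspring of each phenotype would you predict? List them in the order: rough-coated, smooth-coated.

477, 159

Total ratio parts = 4. Expected numbers out of 636:
  rough-coated: 636 × 3/4 = 477
  smooth-coated: 636 × 1/4 = 159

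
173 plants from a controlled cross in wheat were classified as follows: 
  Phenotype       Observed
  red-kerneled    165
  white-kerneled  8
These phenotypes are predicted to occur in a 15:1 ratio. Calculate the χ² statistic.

0.780

The 15:1 ratio has 16 parts, so with N = 173 the expected counts are:
  red-kerneled: 173 × 15/16 = 162.1875
  white-kerneled: 173 × 1/16 = 10.8125
χ² = Σ (O − E)² / E
  red-kerneled: (165 − 162.1875)² / 162.1875 = 0.0488
  white-kerneled: (8 − 10.8125)² / 10.8125 = 0.7316
χ² = 0.0488 + 0.7316 = 0.7804 ≈ 0.780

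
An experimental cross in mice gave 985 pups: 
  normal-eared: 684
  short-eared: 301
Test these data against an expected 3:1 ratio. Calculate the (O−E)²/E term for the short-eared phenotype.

12.173

Expected counts for N = 985 under a 3:1 ratio (total parts = 4):
  normal-eared: 985 × 3/4 = 738.75
  short-eared: 985 × 1/4 = 246.25
Contribution of short-eared: (301 − 246.25)² / 246.25 = 12.1728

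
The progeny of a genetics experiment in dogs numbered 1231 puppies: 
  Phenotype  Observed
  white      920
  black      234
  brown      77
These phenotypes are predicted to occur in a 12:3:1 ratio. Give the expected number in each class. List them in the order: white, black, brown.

923.25, 230.8125, 76.9375

Total ratio parts = 16. Expected numbers out of 1231:
  white: 1231 × 12/16 = 923.25
  black: 1231 × 3/16 = 230.8125
  brown: 1231 × 1/16 = 76.9375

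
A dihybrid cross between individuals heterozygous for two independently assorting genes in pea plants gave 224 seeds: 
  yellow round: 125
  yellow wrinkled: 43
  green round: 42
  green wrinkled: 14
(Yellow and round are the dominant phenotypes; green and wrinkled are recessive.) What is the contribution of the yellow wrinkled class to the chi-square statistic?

0.024

A dihybrid F₂ with independent assortment and complete dominance at both loci gives a 9:3:3:1 phenotypic ratio.
Total ratio parts = 16. Expected numbers out of 224:
  yellow round: 224 × 9/16 = 126
  yellow wrinkled: 224 × 3/16 = 42
  green round: 224 × 3/16 = 42
  green wrinkled: 224 × 1/16 = 14
Contribution of yellow wrinkled: (43 − 42)² / 42 = 0.0238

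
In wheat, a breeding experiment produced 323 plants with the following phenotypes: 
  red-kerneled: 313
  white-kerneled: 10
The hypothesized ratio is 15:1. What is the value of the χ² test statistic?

5.484

Total ratio parts = 16. Expected numbers out of 323:
  red-kerneled: 323 × 15/16 = 302.8125
  white-kerneled: 323 × 1/16 = 20.1875
χ² = Σ (O − E)² / E
  red-kerneled: (313 − 302.8125)² / 302.8125 = 0.3427
  white-kerneled: (10 − 20.1875)² / 20.1875 = 5.1411
χ² = 0.3427 + 5.1411 = 5.4838 ≈ 5.484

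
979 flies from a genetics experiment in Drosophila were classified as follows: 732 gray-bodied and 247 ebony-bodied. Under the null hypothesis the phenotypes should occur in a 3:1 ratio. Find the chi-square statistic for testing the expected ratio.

The 3:1 ratio has 4 parts, so with N = 979 the expected counts are:
  gray-bodied: 979 × 3/4 = 734.25
  ebony-bodied: 979 × 1/4 = 244.75
χ² = Σ (O − E)² / E
  gray-bodied: (732 − 734.25)² / 734.25 = 0.0069
  ebony-bodied: (247 − 244.75)² / 244.75 = 0.0207
χ² = 0.0069 + 0.0207 = 0.0276 ≈ 0.028

0.028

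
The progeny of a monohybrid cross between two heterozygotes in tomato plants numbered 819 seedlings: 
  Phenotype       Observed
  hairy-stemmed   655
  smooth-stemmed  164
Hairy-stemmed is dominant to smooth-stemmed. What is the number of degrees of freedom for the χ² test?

1

For a monohybrid cross between heterozygotes with complete dominance, the expected phenotypic ratio is 3:1.
A goodness-of-fit test with 2 phenotype classes has df = 2 − 1 = 1.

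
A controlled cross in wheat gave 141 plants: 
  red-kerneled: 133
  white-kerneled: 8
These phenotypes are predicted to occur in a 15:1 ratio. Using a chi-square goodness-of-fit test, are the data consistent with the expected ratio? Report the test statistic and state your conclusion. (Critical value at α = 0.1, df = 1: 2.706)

The 15:1 ratio has 16 parts, so with N = 141 the expected counts are:
  red-kerneled: 141 × 15/16 = 132.1875
  white-kerneled: 141 × 1/16 = 8.8125
χ² = Σ (O − E)² / E
  red-kerneled: (133 − 132.1875)² / 132.1875 = 0.0050
  white-kerneled: (8 − 8.8125)² / 8.8125 = 0.0749
χ² = 0.0050 + 0.0749 = 0.0799 ≈ 0.080
Degrees of freedom = 2 − 1 = 1; critical value at α = 0.1 is 2.706.
Since 0.080 < 2.706, we fail to reject the null hypothesis — the data are consistent with the 15:1 ratio.

0.080; consistent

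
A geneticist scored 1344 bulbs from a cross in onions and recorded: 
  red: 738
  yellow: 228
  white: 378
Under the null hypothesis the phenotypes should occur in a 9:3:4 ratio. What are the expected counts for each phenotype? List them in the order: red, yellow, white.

756, 252, 336

Total ratio parts = 16. Expected numbers out of 1344:
  red: 1344 × 9/16 = 756
  yellow: 1344 × 3/16 = 252
  white: 1344 × 4/16 = 336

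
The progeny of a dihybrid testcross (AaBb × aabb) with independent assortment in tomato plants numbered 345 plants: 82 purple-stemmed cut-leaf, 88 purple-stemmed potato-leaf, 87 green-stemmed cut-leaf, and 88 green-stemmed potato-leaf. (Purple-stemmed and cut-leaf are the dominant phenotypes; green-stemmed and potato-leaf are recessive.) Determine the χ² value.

A dihybrid testcross with independent assortment gives a 1:1:1:1 ratio.
Under the 1:1:1:1 hypothesis (Σ ratio = 4, N = 345):
  purple-stemmed cut-leaf: 345 × 1/4 = 86.25
  purple-stemmed potato-leaf: 345 × 1/4 = 86.25
  green-stemmed cut-leaf: 345 × 1/4 = 86.25
  green-stemmed potato-leaf: 345 × 1/4 = 86.25
χ² = Σ (O − E)² / E
  purple-stemmed cut-leaf: (82 − 86.25)² / 86.25 = 0.2094
  purple-stemmed potato-leaf: (88 − 86.25)² / 86.25 = 0.0355
  green-stemmed cut-leaf: (87 − 86.25)² / 86.25 = 0.0065
  green-stemmed potato-leaf: (88 − 86.25)² / 86.25 = 0.0355
χ² = 0.2094 + 0.0355 + 0.0065 + 0.0355 = 0.2869 ≈ 0.287

0.287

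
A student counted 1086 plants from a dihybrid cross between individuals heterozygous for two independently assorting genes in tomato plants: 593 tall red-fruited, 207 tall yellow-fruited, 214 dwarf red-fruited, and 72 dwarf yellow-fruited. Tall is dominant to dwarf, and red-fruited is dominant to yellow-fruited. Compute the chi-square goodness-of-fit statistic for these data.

A dihybrid F₂ with independent assortment and complete dominance at both loci gives a 9:3:3:1 phenotypic ratio.
Under the 9:3:3:1 hypothesis (Σ ratio = 16, N = 1086):
  tall red-fruited: 1086 × 9/16 = 610.875
  tall yellow-fruited: 1086 × 3/16 = 203.625
  dwarf red-fruited: 1086 × 3/16 = 203.625
  dwarf yellow-fruited: 1086 × 1/16 = 67.875
χ² = Σ (O − E)² / E
  tall red-fruited: (593 − 610.875)² / 610.875 = 0.5230
  tall yellow-fruited: (207 − 203.625)² / 203.625 = 0.0559
  dwarf red-fruited: (214 − 203.625)² / 203.625 = 0.5286
  dwarf yellow-fruited: (72 − 67.875)² / 67.875 = 0.2507
χ² = 0.5230 + 0.0559 + 0.5286 + 0.2507 = 1.3582 ≈ 1.358

1.358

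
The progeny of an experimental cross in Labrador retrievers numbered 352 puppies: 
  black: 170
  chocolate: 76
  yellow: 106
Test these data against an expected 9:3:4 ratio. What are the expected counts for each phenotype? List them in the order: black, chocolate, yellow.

198, 66, 88

Expected counts for N = 352 under a 9:3:4 ratio (total parts = 16):
  black: 352 × 9/16 = 198
  chocolate: 352 × 3/16 = 66
  yellow: 352 × 4/16 = 88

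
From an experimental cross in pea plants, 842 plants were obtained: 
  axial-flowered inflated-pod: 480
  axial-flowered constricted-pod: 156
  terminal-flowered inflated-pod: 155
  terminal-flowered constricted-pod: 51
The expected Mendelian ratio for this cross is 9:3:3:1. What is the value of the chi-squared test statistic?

Total ratio parts = 16. Expected numbers out of 842:
  axial-flowered inflated-pod: 842 × 9/16 = 473.625
  axial-flowered constricted-pod: 842 × 3/16 = 157.875
  terminal-flowered inflated-pod: 842 × 3/16 = 157.875
  terminal-flowered constricted-pod: 842 × 1/16 = 52.625
χ² = Σ (O − E)² / E
  axial-flowered inflated-pod: (480 − 473.625)² / 473.625 = 0.0858
  axial-flowered constricted-pod: (156 − 157.875)² / 157.875 = 0.0223
  terminal-flowered inflated-pod: (155 − 157.875)² / 157.875 = 0.0524
  terminal-flowered constricted-pod: (51 − 52.625)² / 52.625 = 0.0502
χ² = 0.0858 + 0.0223 + 0.0524 + 0.0502 = 0.2107 ≈ 0.211

0.211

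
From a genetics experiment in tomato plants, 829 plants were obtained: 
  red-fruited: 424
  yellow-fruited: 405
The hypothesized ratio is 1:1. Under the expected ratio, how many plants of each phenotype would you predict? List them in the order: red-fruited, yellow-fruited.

414.5, 414.5

Under the 1:1 hypothesis (Σ ratio = 2, N = 829):
  red-fruited: 829 × 1/2 = 414.5
  yellow-fruited: 829 × 1/2 = 414.5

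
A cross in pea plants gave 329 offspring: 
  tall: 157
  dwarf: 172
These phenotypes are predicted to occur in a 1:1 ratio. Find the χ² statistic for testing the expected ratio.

The 1:1 ratio has 2 parts, so with N = 329 the expected counts are:
  tall: 329 × 1/2 = 164.5
  dwarf: 329 × 1/2 = 164.5
χ² = Σ (O − E)² / E
  tall: (157 − 164.5)² / 164.5 = 0.3419
  dwarf: (172 − 164.5)² / 164.5 = 0.3419
χ² = 0.3419 + 0.3419 = 0.6838 ≈ 0.684

0.684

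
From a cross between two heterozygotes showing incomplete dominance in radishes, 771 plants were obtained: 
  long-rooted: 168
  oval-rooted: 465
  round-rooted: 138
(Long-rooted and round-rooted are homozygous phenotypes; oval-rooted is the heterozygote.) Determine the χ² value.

With incomplete dominance, a heterozygote × heterozygote cross gives a 1:2:1 phenotypic ratio.
Total ratio parts = 4. Expected numbers out of 771:
  long-rooted: 771 × 1/4 = 192.75
  oval-rooted: 771 × 2/4 = 385.5
  round-rooted: 771 × 1/4 = 192.75
χ² = Σ (O − E)² / E
  long-rooted: (168 − 192.75)² / 192.75 = 3.1780
  oval-rooted: (465 − 385.5)² / 385.5 = 16.3949
  round-rooted: (138 − 192.75)² / 192.75 = 15.5516
χ² = 3.1780 + 16.3949 + 15.5516 = 35.1245 ≈ 35.125

35.125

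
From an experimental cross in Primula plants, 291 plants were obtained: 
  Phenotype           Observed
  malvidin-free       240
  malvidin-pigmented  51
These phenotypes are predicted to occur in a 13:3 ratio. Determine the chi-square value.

Total ratio parts = 16. Expected numbers out of 291:
  malvidin-free: 291 × 13/16 = 236.4375
  malvidin-pigmented: 291 × 3/16 = 54.5625
χ² = Σ (O − E)² / E
  malvidin-free: (240 − 236.4375)² / 236.4375 = 0.0537
  malvidin-pigmented: (51 − 54.5625)² / 54.5625 = 0.2326
χ² = 0.0537 + 0.2326 = 0.2863 ≈ 0.286

0.286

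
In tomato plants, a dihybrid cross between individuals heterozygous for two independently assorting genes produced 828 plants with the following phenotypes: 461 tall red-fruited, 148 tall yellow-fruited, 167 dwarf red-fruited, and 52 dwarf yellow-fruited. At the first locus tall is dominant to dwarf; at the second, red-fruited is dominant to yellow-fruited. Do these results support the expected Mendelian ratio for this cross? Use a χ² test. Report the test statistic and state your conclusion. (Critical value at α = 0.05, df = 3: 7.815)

1.278; consistent

A dihybrid F₂ with independent assortment and complete dominance at both loci gives a 9:3:3:1 phenotypic ratio.
Total ratio parts = 16. Expected numbers out of 828:
  tall red-fruited: 828 × 9/16 = 465.75
  tall yellow-fruited: 828 × 3/16 = 155.25
  dwarf red-fruited: 828 × 3/16 = 155.25
  dwarf yellow-fruited: 828 × 1/16 = 51.75
χ² = Σ (O − E)² / E
  tall red-fruited: (461 − 465.75)² / 465.75 = 0.0484
  tall yellow-fruited: (148 − 155.25)² / 155.25 = 0.3386
  dwarf red-fruited: (167 − 155.25)² / 155.25 = 0.8893
  dwarf yellow-fruited: (52 − 51.75)² / 51.75 = 0.0012
χ² = 0.0484 + 0.3386 + 0.8893 + 0.0012 = 1.2775 ≈ 1.278
Degrees of freedom = 4 − 1 = 3; critical value at α = 0.05 is 7.815.
Since 1.278 < 7.815, we fail to reject the null hypothesis — the data are consistent with the 9:3:3:1 ratio.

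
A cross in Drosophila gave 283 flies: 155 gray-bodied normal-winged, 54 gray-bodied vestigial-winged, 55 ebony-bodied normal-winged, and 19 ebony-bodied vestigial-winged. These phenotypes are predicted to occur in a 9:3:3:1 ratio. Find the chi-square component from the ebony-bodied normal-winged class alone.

0.071

Total ratio parts = 16. Expected numbers out of 283:
  gray-bodied normal-winged: 283 × 9/16 = 159.1875
  gray-bodied vestigial-winged: 283 × 3/16 = 53.0625
  ebony-bodied normal-winged: 283 × 3/16 = 53.0625
  ebony-bodied vestigial-winged: 283 × 1/16 = 17.6875
Contribution of ebony-bodied normal-winged: (55 − 53.0625)² / 53.0625 = 0.0707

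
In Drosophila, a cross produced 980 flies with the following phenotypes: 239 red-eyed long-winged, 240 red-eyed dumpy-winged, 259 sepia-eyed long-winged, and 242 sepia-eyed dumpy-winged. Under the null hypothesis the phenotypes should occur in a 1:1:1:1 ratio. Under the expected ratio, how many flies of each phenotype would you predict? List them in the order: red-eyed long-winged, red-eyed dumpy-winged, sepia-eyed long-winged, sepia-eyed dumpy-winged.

245, 245, 245, 245

The 1:1:1:1 ratio has 4 parts, so with N = 980 the expected counts are:
  red-eyed long-winged: 980 × 1/4 = 245
  red-eyed dumpy-winged: 980 × 1/4 = 245
  sepia-eyed long-winged: 980 × 1/4 = 245
  sepia-eyed dumpy-winged: 980 × 1/4 = 245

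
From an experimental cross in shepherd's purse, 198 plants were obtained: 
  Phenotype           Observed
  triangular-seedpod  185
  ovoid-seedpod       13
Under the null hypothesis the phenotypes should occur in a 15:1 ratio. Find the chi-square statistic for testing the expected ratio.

0.034

The 15:1 ratio has 16 parts, so with N = 198 the expected counts are:
  triangular-seedpod: 198 × 15/16 = 185.625
  ovoid-seedpod: 198 × 1/16 = 12.375
χ² = Σ (O − E)² / E
  triangular-seedpod: (185 − 185.625)² / 185.625 = 0.0021
  ovoid-seedpod: (13 − 12.375)² / 12.375 = 0.0316
χ² = 0.0021 + 0.0316 = 0.0337 ≈ 0.034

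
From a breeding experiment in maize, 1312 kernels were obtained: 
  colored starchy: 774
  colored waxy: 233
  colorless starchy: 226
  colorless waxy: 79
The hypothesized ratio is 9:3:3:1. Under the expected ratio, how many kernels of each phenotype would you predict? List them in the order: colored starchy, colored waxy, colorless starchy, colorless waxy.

Total ratio parts = 16. Expected numbers out of 1312:
  colored starchy: 1312 × 9/16 = 738
  colored waxy: 1312 × 3/16 = 246
  colorless starchy: 1312 × 3/16 = 246
  colorless waxy: 1312 × 1/16 = 82

738, 246, 246, 82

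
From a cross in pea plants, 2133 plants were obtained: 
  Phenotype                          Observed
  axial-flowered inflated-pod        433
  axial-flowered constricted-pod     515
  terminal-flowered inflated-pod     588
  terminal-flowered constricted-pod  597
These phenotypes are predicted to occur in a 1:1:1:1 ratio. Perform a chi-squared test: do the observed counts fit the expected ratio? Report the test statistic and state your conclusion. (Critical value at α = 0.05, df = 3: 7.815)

Total ratio parts = 4. Expected numbers out of 2133:
  axial-flowered inflated-pod: 2133 × 1/4 = 533.25
  axial-flowered constricted-pod: 2133 × 1/4 = 533.25
  terminal-flowered inflated-pod: 2133 × 1/4 = 533.25
  terminal-flowered constricted-pod: 2133 × 1/4 = 533.25
χ² = Σ (O − E)² / E
  axial-flowered inflated-pod: (433 − 533.25)² / 533.25 = 18.8468
  axial-flowered constricted-pod: (515 − 533.25)² / 533.25 = 0.6246
  terminal-flowered inflated-pod: (588 − 533.25)² / 533.25 = 5.6213
  terminal-flowered constricted-pod: (597 − 533.25)² / 533.25 = 7.6213
χ² = 18.8468 + 0.6246 + 5.6213 + 7.6213 = 32.714
Degrees of freedom = 4 − 1 = 3; critical value at α = 0.05 is 7.815.
Since 32.714 > 7.815, we reject the null hypothesis — the data do not fit the 1:1:1:1 ratio.

32.714; not consistent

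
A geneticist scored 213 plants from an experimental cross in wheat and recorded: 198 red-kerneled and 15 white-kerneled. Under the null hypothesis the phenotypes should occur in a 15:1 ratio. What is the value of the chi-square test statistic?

Under the 15:1 hypothesis (Σ ratio = 16, N = 213):
  red-kerneled: 213 × 15/16 = 199.6875
  white-kerneled: 213 × 1/16 = 13.3125
χ² = Σ (O − E)² / E
  red-kerneled: (198 − 199.6875)² / 199.6875 = 0.0143
  white-kerneled: (15 − 13.3125)² / 13.3125 = 0.2139
χ² = 0.0143 + 0.2139 = 0.2282 ≈ 0.228

0.228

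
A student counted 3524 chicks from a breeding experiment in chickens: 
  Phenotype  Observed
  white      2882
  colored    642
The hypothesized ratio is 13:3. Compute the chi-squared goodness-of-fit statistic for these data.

0.655

Expected counts for N = 3524 under a 13:3 ratio (total parts = 16):
  white: 3524 × 13/16 = 2863.25
  colored: 3524 × 3/16 = 660.75
χ² = Σ (O − E)² / E
  white: (2882 − 2863.25)² / 2863.25 = 0.1228
  colored: (642 − 660.75)² / 660.75 = 0.5321
χ² = 0.1228 + 0.5321 = 0.6549 ≈ 0.655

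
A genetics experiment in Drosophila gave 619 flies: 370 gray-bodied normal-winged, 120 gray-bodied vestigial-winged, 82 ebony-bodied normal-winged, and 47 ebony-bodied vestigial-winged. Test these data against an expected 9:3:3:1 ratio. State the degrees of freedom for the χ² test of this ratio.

3

A goodness-of-fit test with 4 phenotype classes has df = 4 − 1 = 3.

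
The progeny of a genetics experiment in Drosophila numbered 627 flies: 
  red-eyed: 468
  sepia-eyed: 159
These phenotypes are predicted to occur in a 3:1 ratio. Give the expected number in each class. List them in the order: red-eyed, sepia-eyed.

470.25, 156.75

Total ratio parts = 4. Expected numbers out of 627:
  red-eyed: 627 × 3/4 = 470.25
  sepia-eyed: 627 × 1/4 = 156.75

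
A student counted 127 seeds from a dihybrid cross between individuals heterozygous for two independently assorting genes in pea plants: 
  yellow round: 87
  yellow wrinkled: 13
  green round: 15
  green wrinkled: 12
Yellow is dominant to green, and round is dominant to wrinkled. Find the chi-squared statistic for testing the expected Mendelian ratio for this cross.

A dihybrid F₂ with independent assortment and complete dominance at both loci gives a 9:3:3:1 phenotypic ratio.
Under the 9:3:3:1 hypothesis (Σ ratio = 16, N = 127):
  yellow round: 127 × 9/16 = 71.4375
  yellow wrinkled: 127 × 3/16 = 23.8125
  green round: 127 × 3/16 = 23.8125
  green wrinkled: 127 × 1/16 = 7.9375
χ² = Σ (O − E)² / E
  yellow round: (87 − 71.4375)² / 71.4375 = 3.3903
  yellow wrinkled: (13 − 23.8125)² / 23.8125 = 4.9096
  green round: (15 − 23.8125)² / 23.8125 = 3.2613
  green wrinkled: (12 − 7.9375)² / 7.9375 = 2.0792
χ² = 3.3903 + 4.9096 + 3.2613 + 2.0792 = 13.6404 ≈ 13.640

13.640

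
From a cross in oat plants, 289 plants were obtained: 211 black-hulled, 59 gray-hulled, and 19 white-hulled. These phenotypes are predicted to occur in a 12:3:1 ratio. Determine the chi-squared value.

Total ratio parts = 16. Expected numbers out of 289:
  black-hulled: 289 × 12/16 = 216.75
  gray-hulled: 289 × 3/16 = 54.1875
  white-hulled: 289 × 1/16 = 18.0625
χ² = Σ (O − E)² / E
  black-hulled: (211 − 216.75)² / 216.75 = 0.1525
  gray-hulled: (59 − 54.1875)² / 54.1875 = 0.4274
  white-hulled: (19 − 18.0625)² / 18.0625 = 0.0487
χ² = 0.1525 + 0.4274 + 0.0487 = 0.6286 ≈ 0.629

0.629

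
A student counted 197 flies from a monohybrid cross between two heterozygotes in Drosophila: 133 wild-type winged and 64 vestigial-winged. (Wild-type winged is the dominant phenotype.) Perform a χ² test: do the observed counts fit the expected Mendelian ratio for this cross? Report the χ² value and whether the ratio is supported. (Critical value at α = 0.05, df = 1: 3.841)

For a monohybrid cross between heterozygotes with complete dominance, the expected phenotypic ratio is 3:1.
Under the 3:1 hypothesis (Σ ratio = 4, N = 197):
  wild-type winged: 197 × 3/4 = 147.75
  vestigial-winged: 197 × 1/4 = 49.25
χ² = Σ (O − E)² / E
  wild-type winged: (133 − 147.75)² / 147.75 = 1.4725
  vestigial-winged: (64 − 49.25)² / 49.25 = 4.4175
χ² = 1.4725 + 4.4175 = 5.890
Degrees of freedom = 2 − 1 = 1; critical value at α = 0.05 is 3.841.
Since 5.890 > 3.841, we reject the null hypothesis — the data do not fit the 3:1 ratio.

5.890; not consistent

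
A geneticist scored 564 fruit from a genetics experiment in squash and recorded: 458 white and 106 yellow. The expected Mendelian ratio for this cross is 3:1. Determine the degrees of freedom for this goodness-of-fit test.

A goodness-of-fit test with 2 phenotype classes has df = 2 − 1 = 1.

1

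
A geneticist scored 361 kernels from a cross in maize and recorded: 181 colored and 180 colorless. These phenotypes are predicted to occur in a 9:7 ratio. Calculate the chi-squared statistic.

5.479

The 9:7 ratio has 16 parts, so with N = 361 the expected counts are:
  colored: 361 × 9/16 = 203.0625
  colorless: 361 × 7/16 = 157.9375
χ² = Σ (O − E)² / E
  colored: (181 − 203.0625)² / 203.0625 = 2.3971
  colorless: (180 − 157.9375)² / 157.9375 = 3.0819
χ² = 2.3971 + 3.0819 = 5.479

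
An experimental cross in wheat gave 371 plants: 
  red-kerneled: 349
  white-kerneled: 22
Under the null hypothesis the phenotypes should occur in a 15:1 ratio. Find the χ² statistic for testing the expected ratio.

Under the 15:1 hypothesis (Σ ratio = 16, N = 371):
  red-kerneled: 371 × 15/16 = 347.8125
  white-kerneled: 371 × 1/16 = 23.1875
χ² = Σ (O − E)² / E
  red-kerneled: (349 − 347.8125)² / 347.8125 = 0.0041
  white-kerneled: (22 − 23.1875)² / 23.1875 = 0.0608
χ² = 0.0041 + 0.0608 = 0.0649 ≈ 0.065

0.065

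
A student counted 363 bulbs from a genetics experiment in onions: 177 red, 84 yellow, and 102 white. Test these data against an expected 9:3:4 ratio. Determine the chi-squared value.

8.747

Under the 9:3:4 hypothesis (Σ ratio = 16, N = 363):
  red: 363 × 9/16 = 204.1875
  yellow: 363 × 3/16 = 68.0625
  white: 363 × 4/16 = 90.75
χ² = Σ (O − E)² / E
  red: (177 − 204.1875)² / 204.1875 = 3.6200
  yellow: (84 − 68.0625)² / 68.0625 = 3.7319
  white: (102 − 90.75)² / 90.75 = 1.3946
χ² = 3.6200 + 3.7319 + 1.3946 = 8.7465 ≈ 8.747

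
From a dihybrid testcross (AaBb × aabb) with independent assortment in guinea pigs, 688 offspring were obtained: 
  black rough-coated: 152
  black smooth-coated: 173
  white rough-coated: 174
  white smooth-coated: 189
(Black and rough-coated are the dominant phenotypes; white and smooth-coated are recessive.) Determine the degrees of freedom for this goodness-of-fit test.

A dihybrid testcross with independent assortment gives a 1:1:1:1 ratio.
A goodness-of-fit test with 4 phenotype classes has df = 4 − 1 = 3.

3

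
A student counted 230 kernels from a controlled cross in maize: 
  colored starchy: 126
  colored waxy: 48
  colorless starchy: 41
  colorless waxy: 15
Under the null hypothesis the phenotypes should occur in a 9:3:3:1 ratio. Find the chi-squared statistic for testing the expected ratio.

Expected counts for N = 230 under a 9:3:3:1 ratio (total parts = 16):
  colored starchy: 230 × 9/16 = 129.375
  colored waxy: 230 × 3/16 = 43.125
  colorless starchy: 230 × 3/16 = 43.125
  colorless waxy: 230 × 1/16 = 14.375
χ² = Σ (O − E)² / E
  colored starchy: (126 − 129.375)² / 129.375 = 0.0880
  colored waxy: (48 − 43.125)² / 43.125 = 0.5511
  colorless starchy: (41 − 43.125)² / 43.125 = 0.1047
  colorless waxy: (15 − 14.375)² / 14.375 = 0.0272
χ² = 0.0880 + 0.5511 + 0.1047 + 0.0272 = 0.771

0.771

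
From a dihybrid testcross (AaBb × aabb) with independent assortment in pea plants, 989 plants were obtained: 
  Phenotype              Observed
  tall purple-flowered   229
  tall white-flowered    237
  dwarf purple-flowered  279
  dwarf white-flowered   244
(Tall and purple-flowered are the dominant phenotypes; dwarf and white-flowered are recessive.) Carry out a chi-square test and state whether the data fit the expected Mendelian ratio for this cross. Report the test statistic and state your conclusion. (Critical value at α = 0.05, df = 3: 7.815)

5.892; consistent

A dihybrid testcross with independent assortment gives a 1:1:1:1 ratio.
The 1:1:1:1 ratio has 4 parts, so with N = 989 the expected counts are:
  tall purple-flowered: 989 × 1/4 = 247.25
  tall white-flowered: 989 × 1/4 = 247.25
  dwarf purple-flowered: 989 × 1/4 = 247.25
  dwarf white-flowered: 989 × 1/4 = 247.25
χ² = Σ (O − E)² / E
  tall purple-flowered: (229 − 247.25)² / 247.25 = 1.3471
  tall white-flowered: (237 − 247.25)² / 247.25 = 0.4249
  dwarf purple-flowered: (279 − 247.25)² / 247.25 = 4.0771
  dwarf white-flowered: (244 − 247.25)² / 247.25 = 0.0427
χ² = 1.3471 + 0.4249 + 4.0771 + 0.0427 = 5.8918 ≈ 5.892
Degrees of freedom = 4 − 1 = 3; critical value at α = 0.05 is 7.815.
Since 5.892 < 7.815, we fail to reject the null hypothesis — the data are consistent with the 1:1:1:1 ratio.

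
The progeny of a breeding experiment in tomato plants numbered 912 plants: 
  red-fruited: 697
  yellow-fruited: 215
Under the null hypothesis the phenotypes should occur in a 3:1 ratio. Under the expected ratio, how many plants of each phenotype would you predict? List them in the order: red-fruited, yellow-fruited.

Under the 3:1 hypothesis (Σ ratio = 4, N = 912):
  red-fruited: 912 × 3/4 = 684
  yellow-fruited: 912 × 1/4 = 228

684, 228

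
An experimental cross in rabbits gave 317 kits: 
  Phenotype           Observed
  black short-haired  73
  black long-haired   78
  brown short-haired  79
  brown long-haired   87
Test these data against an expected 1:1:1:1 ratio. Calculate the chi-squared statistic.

1.271

The 1:1:1:1 ratio has 4 parts, so with N = 317 the expected counts are:
  black short-haired: 317 × 1/4 = 79.25
  black long-haired: 317 × 1/4 = 79.25
  brown short-haired: 317 × 1/4 = 79.25
  brown long-haired: 317 × 1/4 = 79.25
χ² = Σ (O − E)² / E
  black short-haired: (73 − 79.25)² / 79.25 = 0.4929
  black long-haired: (78 − 79.25)² / 79.25 = 0.0197
  brown short-haired: (79 − 79.25)² / 79.25 = 0.0008
  brown long-haired: (87 − 79.25)² / 79.25 = 0.7579
χ² = 0.4929 + 0.0197 + 0.0008 + 0.7579 = 1.2713 ≈ 1.271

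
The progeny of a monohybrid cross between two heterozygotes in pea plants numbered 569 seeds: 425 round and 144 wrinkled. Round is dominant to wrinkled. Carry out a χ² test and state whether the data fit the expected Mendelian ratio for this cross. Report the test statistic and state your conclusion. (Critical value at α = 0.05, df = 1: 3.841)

For a monohybrid cross between heterozygotes with complete dominance, the expected phenotypic ratio is 3:1.
Expected counts for N = 569 under a 3:1 ratio (total parts = 4):
  round: 569 × 3/4 = 426.75
  wrinkled: 569 × 1/4 = 142.25
χ² = Σ (O − E)² / E
  round: (425 − 426.75)² / 426.75 = 0.0072
  wrinkled: (144 − 142.25)² / 142.25 = 0.0215
χ² = 0.0072 + 0.0215 = 0.0287 ≈ 0.029
Degrees of freedom = 2 − 1 = 1; critical value at α = 0.05 is 3.841.
Since 0.029 < 3.841, we fail to reject the null hypothesis — the data are consistent with the 3:1 ratio.

0.029; consistent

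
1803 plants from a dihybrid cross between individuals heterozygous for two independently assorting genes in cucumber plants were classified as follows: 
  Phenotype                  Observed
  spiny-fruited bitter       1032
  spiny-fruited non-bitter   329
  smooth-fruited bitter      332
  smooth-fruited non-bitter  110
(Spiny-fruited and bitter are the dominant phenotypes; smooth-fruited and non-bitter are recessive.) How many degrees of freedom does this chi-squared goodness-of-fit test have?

A dihybrid F₂ with independent assortment and complete dominance at both loci gives a 9:3:3:1 phenotypic ratio.
A goodness-of-fit test with 4 phenotype classes has df = 4 − 1 = 3.

3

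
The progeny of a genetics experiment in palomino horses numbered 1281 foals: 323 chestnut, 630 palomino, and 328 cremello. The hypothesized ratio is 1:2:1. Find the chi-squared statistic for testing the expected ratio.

Total ratio parts = 4. Expected numbers out of 1281:
  chestnut: 1281 × 1/4 = 320.25
  palomino: 1281 × 2/4 = 640.5
  cremello: 1281 × 1/4 = 320.25
χ² = Σ (O − E)² / E
  chestnut: (323 − 320.25)² / 320.25 = 0.0236
  palomino: (630 − 640.5)² / 640.5 = 0.1721
  cremello: (328 − 320.25)² / 320.25 = 0.1875
χ² = 0.0236 + 0.1721 + 0.1875 = 0.3832 ≈ 0.383

0.383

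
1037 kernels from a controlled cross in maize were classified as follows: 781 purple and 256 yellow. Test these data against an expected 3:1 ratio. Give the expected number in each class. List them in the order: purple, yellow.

777.75, 259.25

Expected counts for N = 1037 under a 3:1 ratio (total parts = 4):
  purple: 1037 × 3/4 = 777.75
  yellow: 1037 × 1/4 = 259.25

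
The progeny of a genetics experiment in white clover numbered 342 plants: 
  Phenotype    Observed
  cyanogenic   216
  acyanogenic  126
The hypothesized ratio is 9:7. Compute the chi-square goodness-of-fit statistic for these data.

Total ratio parts = 16. Expected numbers out of 342:
  cyanogenic: 342 × 9/16 = 192.375
  acyanogenic: 342 × 7/16 = 149.625
χ² = Σ (O − E)² / E
  cyanogenic: (216 − 192.375)² / 192.375 = 2.9013
  acyanogenic: (126 − 149.625)² / 149.625 = 3.7303
χ² = 2.9013 + 3.7303 = 6.6316 ≈ 6.632

6.632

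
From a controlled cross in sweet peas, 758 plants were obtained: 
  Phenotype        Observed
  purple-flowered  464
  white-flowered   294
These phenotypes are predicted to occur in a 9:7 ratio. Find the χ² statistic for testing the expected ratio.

Total ratio parts = 16. Expected numbers out of 758:
  purple-flowered: 758 × 9/16 = 426.375
  white-flowered: 758 × 7/16 = 331.625
χ² = Σ (O − E)² / E
  purple-flowered: (464 − 426.375)² / 426.375 = 3.3202
  white-flowered: (294 − 331.625)² / 331.625 = 4.2688
χ² = 3.3202 + 4.2688 = 7.589

7.589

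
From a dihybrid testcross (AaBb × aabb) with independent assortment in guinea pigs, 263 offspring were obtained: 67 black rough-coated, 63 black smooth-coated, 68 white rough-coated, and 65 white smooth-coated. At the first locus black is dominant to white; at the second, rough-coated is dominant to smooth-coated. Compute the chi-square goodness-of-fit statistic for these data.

A dihybrid testcross with independent assortment gives a 1:1:1:1 ratio.
Expected counts for N = 263 under a 1:1:1:1 ratio (total parts = 4):
  black rough-coated: 263 × 1/4 = 65.75
  black smooth-coated: 263 × 1/4 = 65.75
  white rough-coated: 263 × 1/4 = 65.75
  white smooth-coated: 263 × 1/4 = 65.75
χ² = Σ (O − E)² / E
  black rough-coated: (67 − 65.75)² / 65.75 = 0.0238
  black smooth-coated: (63 − 65.75)² / 65.75 = 0.1150
  white rough-coated: (68 − 65.75)² / 65.75 = 0.0770
  white smooth-coated: (65 − 65.75)² / 65.75 = 0.0086
χ² = 0.0238 + 0.1150 + 0.0770 + 0.0086 = 0.2244 ≈ 0.224

0.224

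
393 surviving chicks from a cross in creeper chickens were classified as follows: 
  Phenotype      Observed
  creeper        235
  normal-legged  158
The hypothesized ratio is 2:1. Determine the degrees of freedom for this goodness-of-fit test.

1

A goodness-of-fit test with 2 phenotype classes has df = 2 − 1 = 1.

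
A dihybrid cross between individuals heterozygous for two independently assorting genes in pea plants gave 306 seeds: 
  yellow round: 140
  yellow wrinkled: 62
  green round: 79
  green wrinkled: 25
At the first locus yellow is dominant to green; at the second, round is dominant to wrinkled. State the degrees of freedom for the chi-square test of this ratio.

3

A dihybrid F₂ with independent assortment and complete dominance at both loci gives a 9:3:3:1 phenotypic ratio.
A goodness-of-fit test with 4 phenotype classes has df = 4 − 1 = 3.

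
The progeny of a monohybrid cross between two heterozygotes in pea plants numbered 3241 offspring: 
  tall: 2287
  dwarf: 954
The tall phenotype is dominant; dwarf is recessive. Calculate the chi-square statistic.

34.004

For a monohybrid cross between heterozygotes with complete dominance, the expected phenotypic ratio is 3:1.
Under the 3:1 hypothesis (Σ ratio = 4, N = 3241):
  tall: 3241 × 3/4 = 2430.75
  dwarf: 3241 × 1/4 = 810.25
χ² = Σ (O − E)² / E
  tall: (2287 − 2430.75)² / 2430.75 = 8.5011
  dwarf: (954 − 810.25)² / 810.25 = 25.5033
χ² = 8.5011 + 25.5033 = 34.0044 ≈ 34.004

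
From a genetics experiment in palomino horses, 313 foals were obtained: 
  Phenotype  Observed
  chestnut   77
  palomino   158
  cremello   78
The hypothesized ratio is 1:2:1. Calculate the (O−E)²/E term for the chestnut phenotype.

0.020

Total ratio parts = 4. Expected numbers out of 313:
  chestnut: 313 × 1/4 = 78.25
  palomino: 313 × 2/4 = 156.5
  cremello: 313 × 1/4 = 78.25
Contribution of chestnut: (77 − 78.25)² / 78.25 = 0.0200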